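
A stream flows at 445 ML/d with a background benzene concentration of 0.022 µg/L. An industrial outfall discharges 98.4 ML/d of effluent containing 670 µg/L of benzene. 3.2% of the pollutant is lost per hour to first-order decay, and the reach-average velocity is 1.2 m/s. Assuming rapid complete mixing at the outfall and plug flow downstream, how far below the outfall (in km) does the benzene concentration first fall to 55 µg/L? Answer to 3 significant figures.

105 km

Mass balance: C = (445.0·0.02200 + 98.40·670.0) / 543.4 = 65940/543.4 = 121.3 µg/L.
3.2%/h lost → k = −ln(1 − 0.032) = 0.03252 h⁻¹.
Set 121.3·exp(−k·t) = 55 → t = ln(121.3/55)/k = 87590 s = 24.33 h.
Distance = v·t = 1.2·87590 = 105100 m = 105.1 km.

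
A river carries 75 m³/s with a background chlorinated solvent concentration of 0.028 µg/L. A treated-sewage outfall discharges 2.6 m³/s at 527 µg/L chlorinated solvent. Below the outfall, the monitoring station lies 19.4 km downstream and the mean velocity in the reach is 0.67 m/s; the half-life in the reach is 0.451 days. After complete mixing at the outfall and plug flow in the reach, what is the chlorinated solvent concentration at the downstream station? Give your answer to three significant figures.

Mass balance: C = (75.00·0.02800 + 2.600·527.0) / 77.60 = 1372/77.60 = 17.68 µg/L.
Travel time t = 19.4·1000 / 0.67 = 28960 s = 8.043 h.
Half-life 0.451 d → k = ln 2 / 0.451 = 1.537 d⁻¹.
Applying C = C₀e^(−kt): 17.68 × 0.5975 = 10.57 µg/L.

10.6 µg/L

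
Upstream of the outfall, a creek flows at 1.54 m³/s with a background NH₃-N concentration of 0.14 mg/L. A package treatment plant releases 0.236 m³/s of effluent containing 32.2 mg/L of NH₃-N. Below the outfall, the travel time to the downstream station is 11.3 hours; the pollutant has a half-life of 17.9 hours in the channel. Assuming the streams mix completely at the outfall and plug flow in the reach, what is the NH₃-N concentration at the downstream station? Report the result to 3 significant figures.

After mixing, C = (1.540·0.1400 + 0.2360·32.20) / 1.776 = 7.815/1.776 = 4.400 mg/L.
Half-life 17.9 h → k = ln 2 / 17.9 = 0.03872 h⁻¹ = 0.9294 d⁻¹.
After decay, C = 4.400 × e^(−kt) = 4.400 × 0.6456 = 2.841 mg/L.

2.84 mg/L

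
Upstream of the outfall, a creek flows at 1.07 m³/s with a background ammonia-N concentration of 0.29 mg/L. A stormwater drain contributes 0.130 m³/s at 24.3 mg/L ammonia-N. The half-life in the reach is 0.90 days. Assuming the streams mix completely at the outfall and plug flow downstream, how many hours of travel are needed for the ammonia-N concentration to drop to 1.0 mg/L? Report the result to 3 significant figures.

After mixing, C = (1.070·0.2900 + 0.1300·24.30) / 1.200 = 3.469/1.200 = 2.891 mg/L.
Half-life 0.90 d → k = ln 2 / 0.90 = 0.7702 d⁻¹.
2.891·exp(−k·t) = 1.0 → t = ln(2.891/1.0)/k = 119100 s = 33.08 h.

33.1 h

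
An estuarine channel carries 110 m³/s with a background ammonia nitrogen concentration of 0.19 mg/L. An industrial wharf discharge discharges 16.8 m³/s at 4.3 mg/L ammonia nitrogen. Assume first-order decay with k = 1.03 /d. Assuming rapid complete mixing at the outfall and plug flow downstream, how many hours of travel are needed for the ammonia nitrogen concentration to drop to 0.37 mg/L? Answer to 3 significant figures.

16.0 h

Mass balance: C = (110.0·0.1900 + 16.80·4.300) / 126.8 = 93.14/126.8 = 0.7345 mg/L.
0.7345·exp(−k·t) = 0.37 → t = ln(0.7345/0.37)/k = 57520 s = 15.98 h.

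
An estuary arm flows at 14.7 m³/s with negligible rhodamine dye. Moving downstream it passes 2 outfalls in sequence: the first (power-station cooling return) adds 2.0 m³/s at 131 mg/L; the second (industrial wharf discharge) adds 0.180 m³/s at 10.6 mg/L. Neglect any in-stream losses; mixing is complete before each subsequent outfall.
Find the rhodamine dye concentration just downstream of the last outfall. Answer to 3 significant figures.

15.6 mg/L

Below outfall 1: Q → 16.70 m³/s, C = (14.70·0 + 2.000·131.0)/16.70 = 15.69 mg/L.
Below outfall 2: Q → 16.88 m³/s, C = (16.70·15.69 + 0.1800·10.60)/16.88 = 15.63 mg/L.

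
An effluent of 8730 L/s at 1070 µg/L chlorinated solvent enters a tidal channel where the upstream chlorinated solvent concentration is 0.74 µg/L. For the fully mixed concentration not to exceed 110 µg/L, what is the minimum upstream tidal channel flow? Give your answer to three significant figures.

76700 L/s

Set C_mix = 110: (Q·0.7400 + 8730·1070) / (Q + 8730) = 110
→ Q = 8730·(1070 − 110)/(110 − 0.7400) = 76710 L/s.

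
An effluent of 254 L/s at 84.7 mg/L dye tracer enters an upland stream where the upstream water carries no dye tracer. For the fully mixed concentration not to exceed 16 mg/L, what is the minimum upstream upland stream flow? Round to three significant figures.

Set C_mix = 16: (Q·0 + 254.0·84.70) / (Q + 254.0) = 16
→ Q = 254.0·(84.70 − 16)/(16 − 0) = 1091 L/s.

1090 L/s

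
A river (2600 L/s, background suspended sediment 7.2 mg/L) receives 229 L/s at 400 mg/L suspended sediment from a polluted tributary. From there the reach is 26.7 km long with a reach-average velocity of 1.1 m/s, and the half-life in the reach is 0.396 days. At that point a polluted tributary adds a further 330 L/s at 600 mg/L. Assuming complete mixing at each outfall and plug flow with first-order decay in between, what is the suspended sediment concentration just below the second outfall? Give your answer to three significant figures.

Mixed concentration C = ΣQC/ΣQ = (2600·7.200 + 229.0·400.0) / 2829 = 110300/2829 = 39.00 mg/L; combined flow 2829 L/s.
Travel time t = 26.7·1000 / 1.1 = 24270 s = 6.742 h.
Half-life 0.396 d → k = ln 2 / 0.396 = 1.750 d⁻¹.
First-order decay: C = 39.00·exp(−k·t) = 39.00·0.6116 = 23.85 mg/L.
At the second outfall, C = (2829·23.85 + 330.0·600.0) / (2829 + 330.0) = 84.04 mg/L.

84.0 mg/L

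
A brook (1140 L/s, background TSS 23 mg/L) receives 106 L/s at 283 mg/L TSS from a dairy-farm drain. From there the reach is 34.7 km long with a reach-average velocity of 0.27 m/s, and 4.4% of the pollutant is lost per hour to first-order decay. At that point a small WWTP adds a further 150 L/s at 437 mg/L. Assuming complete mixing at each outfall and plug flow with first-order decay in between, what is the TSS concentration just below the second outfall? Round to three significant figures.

55.0 mg/L

Mass balance: C = (1140·23.00 + 106.0·283.0) / 1246 = 56220/1246 = 45.12 mg/L; combined flow 1246 L/s.
Travel time t = 34.7·1000 / 0.27 = 128500 s = 35.70 h.
4.4%/h lost → k = −ln(1 − 0.044) = 0.04500 h⁻¹.
Decay over the reach: 45.12·exp(−kt) = 45.12·0.2006 = 9.051 mg/L.
At the second outfall, C = (1246·9.051 + 150.0·437.0) / (1246 + 150.0) = 55.03 mg/L.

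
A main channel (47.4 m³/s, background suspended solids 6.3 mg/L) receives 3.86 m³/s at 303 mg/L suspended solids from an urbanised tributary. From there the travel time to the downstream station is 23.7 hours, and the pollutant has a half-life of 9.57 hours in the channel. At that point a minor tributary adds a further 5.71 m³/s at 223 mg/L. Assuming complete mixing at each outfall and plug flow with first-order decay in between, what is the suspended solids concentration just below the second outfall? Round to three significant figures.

27.0 mg/L

Flow-weighted average: C = (47.40·6.300 + 3.860·303.0) / 51.26 = 1468/51.26 = 28.64 mg/L; combined flow 51.26 m³/s.
Half-life 9.57 h → k = ln 2 / 9.57 = 0.07243 h⁻¹ = 1.738 d⁻¹.
After decay, C = 28.64 × e^(−kt) = 28.64 × 0.1797 = 5.146 mg/L.
Second outfall: C = (51.26·5.146 + 5.710·223.0)/56.97 = 26.98 mg/L.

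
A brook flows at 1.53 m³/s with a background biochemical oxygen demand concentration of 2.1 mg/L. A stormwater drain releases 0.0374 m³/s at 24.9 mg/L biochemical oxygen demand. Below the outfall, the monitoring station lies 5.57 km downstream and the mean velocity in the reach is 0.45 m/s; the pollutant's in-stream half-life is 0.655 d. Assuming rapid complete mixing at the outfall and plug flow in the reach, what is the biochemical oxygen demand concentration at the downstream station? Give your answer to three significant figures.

After mixing, C = (1.530·2.100 + 0.03740·24.90) / 1.567 = 4.144/1.567 = 2.644 mg/L.
Travel time t = 5.57·1000 / 0.45 = 12380 s = 3.438 h.
Half-life 0.655 d → k = ln 2 / 0.655 = 1.058 d⁻¹.
After decay, C = 2.644 × e^(−kt) = 2.644 × 0.8593 = 2.272 mg/L.

2.27 mg/L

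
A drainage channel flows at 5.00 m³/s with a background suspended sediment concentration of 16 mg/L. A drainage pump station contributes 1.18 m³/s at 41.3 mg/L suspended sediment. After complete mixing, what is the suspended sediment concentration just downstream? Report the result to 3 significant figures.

20.8 mg/L

Flow-weighted average: C = (5.000·16.00 + 1.180·41.30) / 6.180 = 128.7/6.180 = 20.83 mg/L.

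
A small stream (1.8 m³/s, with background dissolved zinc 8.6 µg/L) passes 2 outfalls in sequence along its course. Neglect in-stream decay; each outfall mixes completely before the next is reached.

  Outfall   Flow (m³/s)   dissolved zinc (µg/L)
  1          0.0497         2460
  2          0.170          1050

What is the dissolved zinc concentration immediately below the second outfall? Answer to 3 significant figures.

157 µg/L

Outfall 1: combined Q = 1.850 m³/s; C = (1.800·8.600 + 0.04970·2460)/1.850 = 74.47 µg/L.
Outfall 2: combined Q = 2.020 m³/s; C = (1.850·74.47 + 0.1700·1050)/2.020 = 156.6 µg/L.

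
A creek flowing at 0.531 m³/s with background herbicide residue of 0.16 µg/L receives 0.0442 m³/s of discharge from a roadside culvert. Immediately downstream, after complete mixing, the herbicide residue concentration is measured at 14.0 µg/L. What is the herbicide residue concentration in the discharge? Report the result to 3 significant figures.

180 µg/L

Mass balance: 0.5310·0.1600 + 0.04420·Cₑ = 0.5752·14.00
→ Cₑ = (0.5752·14.00 − 0.5310·0.1600) / 0.04420 = 180.3 µg/L.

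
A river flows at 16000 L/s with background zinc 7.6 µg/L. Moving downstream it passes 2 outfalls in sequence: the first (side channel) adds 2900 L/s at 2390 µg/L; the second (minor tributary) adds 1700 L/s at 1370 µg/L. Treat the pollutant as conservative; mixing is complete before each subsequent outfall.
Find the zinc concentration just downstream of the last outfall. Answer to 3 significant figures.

Below outfall 1: Q → 18900 L/s, C = (16000·7.600 + 2900·2390)/18900 = 373.2 µg/L.
Below outfall 2: Q → 20600 L/s, C = (18900·373.2 + 1700·1370)/20600 = 455.4 µg/L.

455 µg/L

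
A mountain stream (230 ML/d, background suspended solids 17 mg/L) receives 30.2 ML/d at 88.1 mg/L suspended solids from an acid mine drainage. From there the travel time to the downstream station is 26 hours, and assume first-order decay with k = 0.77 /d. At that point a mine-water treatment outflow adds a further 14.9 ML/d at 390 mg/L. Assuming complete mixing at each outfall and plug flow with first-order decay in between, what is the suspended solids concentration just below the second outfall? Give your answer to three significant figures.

31.5 mg/L

Mass balance: C = (230.0·17.00 + 30.20·88.10) / 260.2 = 6571/260.2 = 25.25 mg/L; combined flow 260.2 ML/d.
Decay over the reach: 25.25·exp(−kt) = 25.25·0.4342 = 10.97 mg/L.
At the second outfall, C = (260.2·10.97 + 14.90·390.0) / (260.2 + 14.90) = 31.49 mg/L.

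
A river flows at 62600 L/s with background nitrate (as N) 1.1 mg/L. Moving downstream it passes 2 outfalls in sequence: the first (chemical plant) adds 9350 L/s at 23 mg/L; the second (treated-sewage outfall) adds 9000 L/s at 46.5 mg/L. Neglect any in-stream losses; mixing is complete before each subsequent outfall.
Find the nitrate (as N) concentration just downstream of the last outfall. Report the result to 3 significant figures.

Outfall 1: combined Q = 71950 L/s; C = (62600·1.100 + 9350·23.00)/71950 = 3.946 mg/L.
Outfall 2: combined Q = 80950 L/s; C = (71950·3.946 + 9000·46.50)/80950 = 8.677 mg/L.

8.68 mg/L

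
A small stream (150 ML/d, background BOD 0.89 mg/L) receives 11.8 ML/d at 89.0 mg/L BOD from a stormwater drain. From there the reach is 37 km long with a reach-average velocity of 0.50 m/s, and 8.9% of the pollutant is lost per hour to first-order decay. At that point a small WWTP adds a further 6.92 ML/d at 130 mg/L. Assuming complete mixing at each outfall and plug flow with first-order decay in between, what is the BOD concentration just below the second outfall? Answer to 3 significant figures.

Mass balance: C = (150.0·0.8900 + 11.80·89.00) / 161.8 = 1184/161.8 = 7.316 mg/L; combined flow 161.8 ML/d.
Travel time t = 37·1000 / 0.50 = 74000 s = 20.56 h.
8.9%/h lost → k = −ln(1 − 0.089) = 0.09321 h⁻¹.
Decay over the reach: 7.316·exp(−kt) = 7.316·0.1472 = 1.077 mg/L.
At the second outfall, C = (161.8·1.077 + 6.920·130.0) / (161.8 + 6.920) = 6.365 mg/L.

6.36 mg/L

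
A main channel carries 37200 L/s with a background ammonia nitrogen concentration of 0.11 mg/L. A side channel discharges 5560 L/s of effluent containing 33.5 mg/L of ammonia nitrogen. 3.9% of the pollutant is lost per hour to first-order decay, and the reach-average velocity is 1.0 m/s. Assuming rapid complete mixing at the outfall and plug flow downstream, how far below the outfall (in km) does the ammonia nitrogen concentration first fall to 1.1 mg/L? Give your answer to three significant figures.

127 km

After mixing, C = (37200·0.1100 + 5560·33.50) / 42760 = 190400/42760 = 4.452 mg/L.
3.9%/h lost → k = −ln(1 − 0.039) = 0.03978 h⁻¹.
Set 4.452·exp(−k·t) = 1.1 → t = ln(4.452/1.1)/k = 126500 s = 35.14 h.
Distance = v·t = 1.0·126500 = 126500 m = 126.5 km.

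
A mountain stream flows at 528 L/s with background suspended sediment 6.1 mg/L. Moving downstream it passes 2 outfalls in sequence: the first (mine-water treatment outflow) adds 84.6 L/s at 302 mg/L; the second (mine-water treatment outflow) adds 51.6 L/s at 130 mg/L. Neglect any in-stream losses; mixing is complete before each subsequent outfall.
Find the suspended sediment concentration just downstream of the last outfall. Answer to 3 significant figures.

Below outfall 1: Q → 612.6 L/s, C = (528.0·6.100 + 84.60·302.0)/612.6 = 46.96 mg/L.
Below outfall 2: Q → 664.2 L/s, C = (612.6·46.96 + 51.60·130.0)/664.2 = 53.41 mg/L.

53.4 mg/L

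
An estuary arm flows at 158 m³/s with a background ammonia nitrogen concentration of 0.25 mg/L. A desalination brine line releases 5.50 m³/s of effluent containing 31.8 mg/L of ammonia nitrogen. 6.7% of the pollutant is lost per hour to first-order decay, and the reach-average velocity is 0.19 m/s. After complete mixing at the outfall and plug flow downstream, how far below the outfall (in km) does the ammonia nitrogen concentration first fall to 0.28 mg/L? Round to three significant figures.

Flow-weighted average: C = (158.0·0.2500 + 5.500·31.80) / 163.5 = 214.4/163.5 = 1.311 mg/L.
6.7%/h lost → k = −ln(1 − 0.067) = 0.06935 h⁻¹.
Set 1.311·exp(−k·t) = 0.28 → t = ln(1.311/0.28)/k = 80150 s = 22.26 h.
Distance = v·t = 0.19·80150 = 15230 m = 15.23 km.

15.2 km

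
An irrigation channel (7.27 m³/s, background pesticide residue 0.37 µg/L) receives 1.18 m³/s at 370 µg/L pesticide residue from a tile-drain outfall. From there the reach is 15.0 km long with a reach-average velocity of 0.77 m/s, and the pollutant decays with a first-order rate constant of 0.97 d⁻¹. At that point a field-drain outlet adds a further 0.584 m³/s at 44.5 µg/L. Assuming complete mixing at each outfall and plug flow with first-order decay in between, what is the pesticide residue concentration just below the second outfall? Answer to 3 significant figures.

42.0 µg/L

Flow-weighted average: C = (7.270·0.3700 + 1.180·370.0) / 8.450 = 439.3/8.450 = 51.99 µg/L; combined flow 8.450 m³/s.
Travel time t = 15.0·1000 / 0.77 = 19480 s = 5.411 h.
Applying C = C₀e^(−kt): 51.99 × 0.8036 = 41.77 µg/L.
Second outfall: C = (8.450·41.77 + 0.5840·44.50)/9.034 = 41.95 µg/L.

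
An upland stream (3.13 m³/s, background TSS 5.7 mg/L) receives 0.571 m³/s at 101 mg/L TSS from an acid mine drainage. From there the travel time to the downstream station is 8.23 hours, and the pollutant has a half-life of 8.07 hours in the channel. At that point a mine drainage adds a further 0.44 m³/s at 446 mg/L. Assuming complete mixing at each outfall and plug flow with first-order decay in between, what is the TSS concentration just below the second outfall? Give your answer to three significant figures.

56.4 mg/L

After mixing, C = (3.130·5.700 + 0.5710·101.0) / 3.701 = 75.51/3.701 = 20.40 mg/L; combined flow 3.701 m³/s.
Half-life 8.07 h → k = ln 2 / 8.07 = 0.08589 h⁻¹ = 2.061 d⁻¹.
After decay, C = 20.40 × e^(−kt) = 20.40 × 0.4932 = 10.06 mg/L.
Second outfall: C = (3.701·10.06 + 0.4400·446.0)/4.141 = 56.38 mg/L.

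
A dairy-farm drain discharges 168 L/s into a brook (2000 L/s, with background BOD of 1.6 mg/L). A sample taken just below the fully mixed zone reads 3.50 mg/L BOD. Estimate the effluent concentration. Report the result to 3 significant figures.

Mass balance: 2000·1.600 + 168.0·Cₑ = 2168·3.500
→ Cₑ = (2168·3.500 − 2000·1.600) / 168.0 = 26.12 mg/L.

26.1 mg/L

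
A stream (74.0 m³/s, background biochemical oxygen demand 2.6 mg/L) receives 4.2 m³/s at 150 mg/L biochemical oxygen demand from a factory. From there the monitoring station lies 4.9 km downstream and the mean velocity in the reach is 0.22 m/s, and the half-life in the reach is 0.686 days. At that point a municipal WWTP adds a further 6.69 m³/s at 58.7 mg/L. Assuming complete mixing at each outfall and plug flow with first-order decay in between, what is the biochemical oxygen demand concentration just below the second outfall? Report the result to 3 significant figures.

After mixing, C = (74.00·2.600 + 4.200·150.0) / 78.20 = 822.4/78.20 = 10.52 mg/L; combined flow 78.20 m³/s.
Travel time t = 4.9·1000 / 0.22 = 22270 s = 6.187 h.
Half-life 0.686 d → k = ln 2 / 0.686 = 1.010 d⁻¹.
After decay, C = 10.52 × e^(−kt) = 10.52 × 0.7707 = 8.105 mg/L.
Second outfall: C = (78.20·8.105 + 6.690·58.70)/84.89 = 12.09 mg/L.

12.1 mg/L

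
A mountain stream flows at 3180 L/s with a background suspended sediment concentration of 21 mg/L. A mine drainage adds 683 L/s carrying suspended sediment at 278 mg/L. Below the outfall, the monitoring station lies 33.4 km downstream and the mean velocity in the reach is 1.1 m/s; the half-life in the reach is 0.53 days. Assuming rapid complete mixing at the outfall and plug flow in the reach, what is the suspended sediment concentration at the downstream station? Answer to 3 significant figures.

42.0 mg/L

Flow-weighted average: C = (3180·21.00 + 683.0·278.0) / 3863 = 256700/3863 = 66.44 mg/L.
Travel time t = 33.4·1000 / 1.1 = 30360 s = 8.434 h.
Half-life 0.53 d → k = ln 2 / 0.53 = 1.308 d⁻¹.
After decay, C = 66.44 × e^(−kt) = 66.44 × 0.6315 = 41.96 mg/L.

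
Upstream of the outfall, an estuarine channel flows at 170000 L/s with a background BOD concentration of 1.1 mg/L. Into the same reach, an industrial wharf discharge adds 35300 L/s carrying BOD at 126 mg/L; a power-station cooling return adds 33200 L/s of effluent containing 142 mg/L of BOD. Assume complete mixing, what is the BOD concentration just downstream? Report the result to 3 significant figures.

Mixed concentration C = ΣQC/ΣQ = (170000·1.100 + 35300·126.0 + 33200·142.0) / 238500 = 9349000/238500 = 39.20 mg/L.

39.2 mg/L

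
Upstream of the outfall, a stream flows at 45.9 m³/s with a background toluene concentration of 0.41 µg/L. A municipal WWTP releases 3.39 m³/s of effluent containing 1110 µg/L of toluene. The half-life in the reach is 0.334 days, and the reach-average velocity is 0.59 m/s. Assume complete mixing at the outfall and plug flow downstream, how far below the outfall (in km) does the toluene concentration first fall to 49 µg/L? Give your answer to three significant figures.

11.0 km

Conservation of mass: C = (45.90·0.4100 + 3.390·1110) / 49.29 = 3782/49.29 = 76.72 µg/L.
Half-life 0.334 d → k = ln 2 / 0.334 = 2.075 d⁻¹.
Set 76.72·exp(−k·t) = 49 → t = ln(76.72/49)/k = 18670 s = 5.185 h.
Distance = v·t = 0.59·18670 = 11010 m = 11.01 km.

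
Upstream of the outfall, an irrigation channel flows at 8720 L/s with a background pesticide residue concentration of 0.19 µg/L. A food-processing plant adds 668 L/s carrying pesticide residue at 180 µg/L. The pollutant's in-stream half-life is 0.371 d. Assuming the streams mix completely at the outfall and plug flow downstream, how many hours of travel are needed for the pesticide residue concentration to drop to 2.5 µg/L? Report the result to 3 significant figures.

21.2 h

Mixed concentration C = ΣQC/ΣQ = (8720·0.1900 + 668.0·180.0) / 9388 = 121900/9388 = 12.98 µg/L.
Half-life 0.371 d → k = ln 2 / 0.371 = 1.868 d⁻¹.
12.98·exp(−k·t) = 2.5 → t = ln(12.98/2.5)/k = 76190 s = 21.16 h.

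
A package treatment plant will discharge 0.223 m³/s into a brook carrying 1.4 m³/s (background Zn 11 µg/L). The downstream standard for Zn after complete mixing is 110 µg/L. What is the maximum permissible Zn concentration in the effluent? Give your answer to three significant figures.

At the limit, (Qr·Cr + Qe·Cₑ)/(Qr + Qe) = 110:
Cₑ = (1.623·110 − 1.400·11.00) / 0.2230 = 731.5 µg/L.

732 µg/L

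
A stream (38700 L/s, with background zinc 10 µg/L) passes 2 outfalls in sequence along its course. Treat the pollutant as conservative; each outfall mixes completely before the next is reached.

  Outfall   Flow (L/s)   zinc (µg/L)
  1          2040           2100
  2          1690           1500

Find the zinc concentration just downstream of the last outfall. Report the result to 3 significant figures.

Below outfall 1: Q → 40740 L/s, C = (38700·10.00 + 2040·2100)/40740 = 114.7 µg/L.
Below outfall 2: Q → 42430 L/s, C = (40740·114.7 + 1690·1500)/42430 = 169.8 µg/L.

170 µg/L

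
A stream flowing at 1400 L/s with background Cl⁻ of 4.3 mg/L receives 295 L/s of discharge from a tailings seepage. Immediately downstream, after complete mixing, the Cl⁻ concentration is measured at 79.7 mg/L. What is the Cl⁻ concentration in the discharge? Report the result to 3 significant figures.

438 mg/L

Mass balance: 1400·4.300 + 295.0·Cₑ = 1695·79.70
→ Cₑ = (1695·79.70 − 1400·4.300) / 295.0 = 437.5 mg/L.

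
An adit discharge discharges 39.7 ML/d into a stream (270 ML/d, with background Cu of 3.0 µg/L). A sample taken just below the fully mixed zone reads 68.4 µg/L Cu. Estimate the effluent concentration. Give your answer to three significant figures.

513 µg/L

Mass balance: 270.0·3.000 + 39.70·Cₑ = 309.7·68.40
→ Cₑ = (309.7·68.40 − 270.0·3.000) / 39.70 = 513.2 µg/L.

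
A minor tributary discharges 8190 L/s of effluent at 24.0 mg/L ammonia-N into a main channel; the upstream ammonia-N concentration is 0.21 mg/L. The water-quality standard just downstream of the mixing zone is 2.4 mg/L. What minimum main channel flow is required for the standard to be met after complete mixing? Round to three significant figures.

80800 L/s

Set C_mix = 2.4: (Q·0.2100 + 8190·24.00) / (Q + 8190) = 2.4
→ Q = 8190·(24.00 − 2.4)/(2.4 − 0.2100) = 80780 L/s.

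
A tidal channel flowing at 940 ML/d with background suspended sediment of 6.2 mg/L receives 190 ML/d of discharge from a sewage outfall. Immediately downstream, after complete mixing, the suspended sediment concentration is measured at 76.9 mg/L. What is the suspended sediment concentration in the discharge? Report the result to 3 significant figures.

Mass balance: 940.0·6.200 + 190.0·Cₑ = 1130·76.90
→ Cₑ = (1130·76.90 − 940.0·6.200) / 190.0 = 426.7 mg/L.

427 mg/L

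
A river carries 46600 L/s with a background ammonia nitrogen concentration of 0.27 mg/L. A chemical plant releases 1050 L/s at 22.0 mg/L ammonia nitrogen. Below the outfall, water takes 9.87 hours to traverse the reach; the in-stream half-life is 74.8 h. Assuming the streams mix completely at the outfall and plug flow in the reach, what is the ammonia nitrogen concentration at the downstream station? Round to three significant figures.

0.683 mg/L

Mass balance: C = (46600·0.2700 + 1050·22.00) / 47650 = 35680/47650 = 0.7488 mg/L.
Half-life 74.8 h → k = ln 2 / 74.8 = 0.009267 h⁻¹ = 0.2224 d⁻¹.
Decay over the reach: 0.7488·exp(−kt) = 0.7488·0.9126 = 0.6834 mg/L.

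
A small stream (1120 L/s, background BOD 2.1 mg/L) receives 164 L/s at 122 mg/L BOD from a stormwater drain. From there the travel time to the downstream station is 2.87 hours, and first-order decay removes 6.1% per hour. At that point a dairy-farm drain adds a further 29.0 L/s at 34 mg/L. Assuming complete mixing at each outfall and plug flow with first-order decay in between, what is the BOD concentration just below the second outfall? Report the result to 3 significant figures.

15.0 mg/L

Mixed concentration C = ΣQC/ΣQ = (1120·2.100 + 164.0·122.0) / 1284 = 22360/1284 = 17.41 mg/L; combined flow 1284 L/s.
6.1%/h lost → k = −ln(1 − 0.061) = 0.06294 h⁻¹.
After decay, C = 17.41 × e^(−kt) = 17.41 × 0.8347 = 14.54 mg/L.
Second outfall: C = (1284·14.54 + 29.00·34.00)/1313 = 14.97 mg/L.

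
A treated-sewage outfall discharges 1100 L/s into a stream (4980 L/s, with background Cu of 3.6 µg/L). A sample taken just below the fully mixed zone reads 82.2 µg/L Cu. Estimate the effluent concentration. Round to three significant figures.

Mass balance: 4980·3.600 + 1100·Cₑ = 6080·82.20
→ Cₑ = (6080·82.20 − 4980·3.600) / 1100 = 438.0 µg/L.

438 µg/L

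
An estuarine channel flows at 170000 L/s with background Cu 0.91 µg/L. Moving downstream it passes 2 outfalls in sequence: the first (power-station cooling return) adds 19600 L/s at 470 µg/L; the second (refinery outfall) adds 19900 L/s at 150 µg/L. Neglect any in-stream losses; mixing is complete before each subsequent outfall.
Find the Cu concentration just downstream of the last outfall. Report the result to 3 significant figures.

59.0 µg/L

Below outfall 1: Q → 189600 L/s, C = (170000·0.9100 + 19600·470.0)/189600 = 49.40 µg/L.
Below outfall 2: Q → 209500 L/s, C = (189600·49.40 + 19900·150.0)/209500 = 58.96 µg/L.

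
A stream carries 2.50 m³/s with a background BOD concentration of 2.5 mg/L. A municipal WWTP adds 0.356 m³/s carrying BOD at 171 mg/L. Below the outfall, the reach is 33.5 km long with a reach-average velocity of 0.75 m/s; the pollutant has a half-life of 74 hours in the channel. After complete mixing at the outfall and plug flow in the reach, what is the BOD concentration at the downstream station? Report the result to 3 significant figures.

After mixing, C = (2.500·2.500 + 0.3560·171.0) / 2.856 = 67.13/2.856 = 23.50 mg/L.
Travel time t = 33.5·1000 / 0.75 = 44670 s = 12.41 h.
Half-life 74 h → k = ln 2 / 74 = 0.009367 h⁻¹ = 0.2248 d⁻¹.
After decay, C = 23.50 × e^(−kt) = 23.50 × 0.8903 = 20.92 mg/L.

20.9 mg/L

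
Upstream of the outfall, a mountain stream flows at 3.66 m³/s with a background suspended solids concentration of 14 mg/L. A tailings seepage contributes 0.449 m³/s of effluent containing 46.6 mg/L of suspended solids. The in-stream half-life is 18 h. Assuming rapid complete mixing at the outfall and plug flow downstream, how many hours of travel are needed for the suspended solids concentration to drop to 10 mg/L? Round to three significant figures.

Mass balance: C = (3.660·14.00 + 0.4490·46.60) / 4.109 = 72.16/4.109 = 17.56 mg/L.
Half-life 18 h → k = ln 2 / 18 = 0.03851 h⁻¹ = 0.9242 d⁻¹.
17.56·exp(−k·t) = 10 → t = ln(17.56/10)/k = 52650 s = 14.62 h.

14.6 h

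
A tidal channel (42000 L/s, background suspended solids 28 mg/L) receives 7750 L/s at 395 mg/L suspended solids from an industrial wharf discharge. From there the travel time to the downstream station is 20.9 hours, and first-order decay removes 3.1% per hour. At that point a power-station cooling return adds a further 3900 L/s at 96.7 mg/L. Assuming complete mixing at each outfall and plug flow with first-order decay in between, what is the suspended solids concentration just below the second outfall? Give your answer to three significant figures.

Mass balance: C = (42000·28.00 + 7750·395.0) / 49750 = 4237000/49750 = 85.17 mg/L; combined flow 49750 L/s.
3.1%/h lost → k = −ln(1 − 0.031) = 0.03149 h⁻¹.
First-order decay: C = 85.17·exp(−k·t) = 85.17·0.5178 = 44.10 mg/L.
Second outfall: C = (49750·44.10 + 3900·96.70)/53650 = 47.93 mg/L.

47.9 mg/L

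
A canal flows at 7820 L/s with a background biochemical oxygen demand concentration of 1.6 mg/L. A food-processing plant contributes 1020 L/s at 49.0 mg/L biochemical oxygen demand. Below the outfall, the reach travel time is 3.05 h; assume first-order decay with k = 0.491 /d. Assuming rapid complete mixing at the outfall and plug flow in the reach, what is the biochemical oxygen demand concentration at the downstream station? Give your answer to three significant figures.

6.64 mg/L

Flow-weighted average: C = (7820·1.600 + 1020·49.00) / 8840 = 62490/8840 = 7.069 mg/L.
Decay over the reach: 7.069·exp(−kt) = 7.069·0.9395 = 6.642 mg/L.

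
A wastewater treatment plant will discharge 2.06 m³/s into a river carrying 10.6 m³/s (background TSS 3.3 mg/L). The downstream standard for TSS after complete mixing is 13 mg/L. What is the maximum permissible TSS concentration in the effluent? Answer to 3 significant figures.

At the limit, (Qr·Cr + Qe·Cₑ)/(Qr + Qe) = 13:
Cₑ = (12.66·13 − 10.60·3.300) / 2.060 = 62.91 mg/L.

62.9 mg/L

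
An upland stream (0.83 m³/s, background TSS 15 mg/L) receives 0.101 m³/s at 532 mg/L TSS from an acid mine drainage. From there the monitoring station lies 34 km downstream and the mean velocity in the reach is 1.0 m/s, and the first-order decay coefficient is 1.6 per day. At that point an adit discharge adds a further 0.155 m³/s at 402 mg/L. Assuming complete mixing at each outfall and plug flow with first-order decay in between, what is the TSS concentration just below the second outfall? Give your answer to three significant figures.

89.8 mg/L

Mass balance: C = (0.8300·15.00 + 0.1010·532.0) / 0.9310 = 66.18/0.9310 = 71.09 mg/L; combined flow 0.9310 m³/s.
Travel time t = 34·1000 / 1.0 = 34000 s = 9.444 h.
First-order decay: C = 71.09·exp(−k·t) = 71.09·0.5328 = 37.87 mg/L.
Second outfall: C = (0.9310·37.87 + 0.1550·402.0)/1.086 = 89.84 mg/L.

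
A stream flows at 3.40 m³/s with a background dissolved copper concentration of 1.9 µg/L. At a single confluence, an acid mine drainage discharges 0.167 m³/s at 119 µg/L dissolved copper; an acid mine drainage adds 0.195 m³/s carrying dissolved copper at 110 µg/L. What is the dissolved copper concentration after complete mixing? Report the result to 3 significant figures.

12.7 µg/L

Conservation of mass: C = (3.400·1.900 + 0.1670·119.0 + 0.1950·110.0) / 3.762 = 47.78/3.762 = 12.70 µg/L.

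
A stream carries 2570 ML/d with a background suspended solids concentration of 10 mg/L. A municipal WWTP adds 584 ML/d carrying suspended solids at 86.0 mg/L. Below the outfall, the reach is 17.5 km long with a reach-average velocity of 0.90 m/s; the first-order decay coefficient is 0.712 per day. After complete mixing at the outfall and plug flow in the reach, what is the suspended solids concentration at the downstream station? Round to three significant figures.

Conservation of mass: C = (2570·10.00 + 584.0·86.00) / 3154 = 75920/3154 = 24.07 mg/L.
Travel time t = 17.5·1000 / 0.90 = 19440 s = 5.401 h.
Decay over the reach: 24.07·exp(−kt) = 24.07·0.8519 = 20.51 mg/L.

20.5 mg/L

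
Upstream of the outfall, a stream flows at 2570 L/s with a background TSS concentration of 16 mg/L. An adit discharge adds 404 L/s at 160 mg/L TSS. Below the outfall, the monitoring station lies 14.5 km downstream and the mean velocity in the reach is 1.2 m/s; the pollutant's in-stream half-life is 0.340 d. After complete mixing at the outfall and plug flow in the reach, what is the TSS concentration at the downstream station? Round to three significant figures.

26.7 mg/L

Conservation of mass: C = (2570·16.00 + 404.0·160.0) / 2974 = 105800/2974 = 35.56 mg/L.
Travel time t = 14.5·1000 / 1.2 = 12080 s = 3.356 h.
Half-life 0.340 d → k = ln 2 / 0.340 = 2.039 d⁻¹.
Applying C = C₀e^(−kt): 35.56 × 0.7519 = 26.74 mg/L.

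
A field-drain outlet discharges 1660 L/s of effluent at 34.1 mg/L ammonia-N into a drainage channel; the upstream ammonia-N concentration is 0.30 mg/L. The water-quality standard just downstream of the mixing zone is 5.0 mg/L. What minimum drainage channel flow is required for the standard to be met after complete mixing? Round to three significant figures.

10300 L/s

Set C_mix = 5.0: (Q·0.3000 + 1660·34.10) / (Q + 1660) = 5.0
→ Q = 1660·(34.10 − 5.0)/(5.0 − 0.3000) = 10280 L/s.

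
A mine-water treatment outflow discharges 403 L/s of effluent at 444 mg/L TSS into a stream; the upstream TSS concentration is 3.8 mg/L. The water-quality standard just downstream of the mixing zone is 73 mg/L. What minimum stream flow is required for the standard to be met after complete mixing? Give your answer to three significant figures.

2160 L/s

Set C_mix = 73: (Q·3.800 + 403.0·444.0) / (Q + 403.0) = 73
→ Q = 403.0·(444.0 − 73)/(73 − 3.800) = 2161 L/s.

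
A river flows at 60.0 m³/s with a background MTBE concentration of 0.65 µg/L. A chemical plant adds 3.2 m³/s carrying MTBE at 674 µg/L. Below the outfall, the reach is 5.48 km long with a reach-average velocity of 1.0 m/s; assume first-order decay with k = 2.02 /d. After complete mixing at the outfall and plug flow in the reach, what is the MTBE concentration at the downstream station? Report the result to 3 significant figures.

Flow-weighted average: C = (60.00·0.6500 + 3.200·674.0) / 63.20 = 2196/63.20 = 34.74 µg/L.
Travel time t = 5.48·1000 / 1.0 = 5480 s = 1.522 h.
After decay, C = 34.74 × e^(−kt) = 34.74 × 0.8797 = 30.57 µg/L.

30.6 µg/L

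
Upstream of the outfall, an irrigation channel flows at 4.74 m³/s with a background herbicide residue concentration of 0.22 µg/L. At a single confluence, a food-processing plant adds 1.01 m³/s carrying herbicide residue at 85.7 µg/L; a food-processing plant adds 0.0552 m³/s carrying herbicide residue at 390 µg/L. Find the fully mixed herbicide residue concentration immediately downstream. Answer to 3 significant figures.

18.8 µg/L

Flow-weighted average: C = (4.740·0.2200 + 1.010·85.70 + 0.05520·390.0) / 5.805 = 109.1/5.805 = 18.80 µg/L.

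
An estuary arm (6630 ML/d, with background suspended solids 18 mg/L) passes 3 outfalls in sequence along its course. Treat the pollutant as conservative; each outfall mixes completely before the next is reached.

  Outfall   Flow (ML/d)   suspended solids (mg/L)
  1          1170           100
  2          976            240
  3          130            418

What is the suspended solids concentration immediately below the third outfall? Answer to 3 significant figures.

Below outfall 1: Q → 7800 ML/d, C = (6630·18.00 + 1170·100.0)/7800 = 30.30 mg/L.
Below outfall 2: Q → 8776 ML/d, C = (7800·30.30 + 976.0·240.0)/8776 = 53.62 mg/L.
Below outfall 3: Q → 8906 ML/d, C = (8776·53.62 + 130.0·418.0)/8906 = 58.94 mg/L.

58.9 mg/L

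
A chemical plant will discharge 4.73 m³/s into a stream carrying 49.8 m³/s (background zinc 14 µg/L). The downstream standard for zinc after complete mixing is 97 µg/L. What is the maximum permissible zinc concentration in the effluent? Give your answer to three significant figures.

971 µg/L

At the limit, (Qr·Cr + Qe·Cₑ)/(Qr + Qe) = 97:
Cₑ = (54.53·97 − 49.80·14.00) / 4.730 = 970.9 µg/L.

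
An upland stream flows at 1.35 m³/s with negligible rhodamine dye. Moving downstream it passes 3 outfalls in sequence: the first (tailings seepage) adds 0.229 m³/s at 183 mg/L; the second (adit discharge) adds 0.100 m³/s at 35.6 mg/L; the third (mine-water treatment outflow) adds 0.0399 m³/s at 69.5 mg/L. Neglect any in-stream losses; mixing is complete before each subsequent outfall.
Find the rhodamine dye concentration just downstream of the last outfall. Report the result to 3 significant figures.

28.1 mg/L

Below outfall 1: Q → 1.579 m³/s, C = (1.350·0 + 0.2290·183.0)/1.579 = 26.54 mg/L.
Below outfall 2: Q → 1.679 m³/s, C = (1.579·26.54 + 0.1000·35.60)/1.679 = 27.08 mg/L.
Below outfall 3: Q → 1.719 m³/s, C = (1.679·27.08 + 0.03990·69.50)/1.719 = 28.06 mg/L.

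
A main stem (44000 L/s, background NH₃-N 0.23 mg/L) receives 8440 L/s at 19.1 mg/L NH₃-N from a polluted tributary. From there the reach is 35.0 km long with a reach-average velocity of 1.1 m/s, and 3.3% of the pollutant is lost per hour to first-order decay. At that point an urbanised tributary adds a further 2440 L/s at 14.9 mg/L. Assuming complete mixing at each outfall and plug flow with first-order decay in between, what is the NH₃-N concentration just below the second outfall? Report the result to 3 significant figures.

Conservation of mass: C = (44000·0.2300 + 8440·19.10) / 52440 = 171300/52440 = 3.267 mg/L; combined flow 52440 L/s.
Travel time t = 35.0·1000 / 1.1 = 31820 s = 8.838 h.
3.3%/h lost → k = −ln(1 − 0.033) = 0.03356 h⁻¹.
Applying C = C₀e^(−kt): 3.267 × 0.7434 = 2.429 mg/L.
At the second outfall, C = (52440·2.429 + 2440·14.90) / (52440 + 2440) = 2.983 mg/L.

2.98 mg/L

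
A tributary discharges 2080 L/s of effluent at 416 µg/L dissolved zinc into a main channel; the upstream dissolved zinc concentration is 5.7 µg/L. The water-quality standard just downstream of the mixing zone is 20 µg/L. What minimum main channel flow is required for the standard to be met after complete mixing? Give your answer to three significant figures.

57600 L/s

Set C_mix = 20: (Q·5.700 + 2080·416.0) / (Q + 2080) = 20
→ Q = 2080·(416.0 − 20)/(20 − 5.700) = 57600 L/s.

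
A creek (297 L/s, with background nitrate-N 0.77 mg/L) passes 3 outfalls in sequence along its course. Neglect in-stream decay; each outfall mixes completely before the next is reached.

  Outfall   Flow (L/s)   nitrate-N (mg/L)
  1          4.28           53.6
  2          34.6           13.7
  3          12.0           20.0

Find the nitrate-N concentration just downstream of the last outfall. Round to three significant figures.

Below outfall 1: Q → 301.3 L/s, C = (297.0·0.7700 + 4.280·53.60)/301.3 = 1.521 mg/L.
Below outfall 2: Q → 335.9 L/s, C = (301.3·1.521 + 34.60·13.70)/335.9 = 2.775 mg/L.
Below outfall 3: Q → 347.9 L/s, C = (335.9·2.775 + 12.00·20.00)/347.9 = 3.369 mg/L.

3.37 mg/L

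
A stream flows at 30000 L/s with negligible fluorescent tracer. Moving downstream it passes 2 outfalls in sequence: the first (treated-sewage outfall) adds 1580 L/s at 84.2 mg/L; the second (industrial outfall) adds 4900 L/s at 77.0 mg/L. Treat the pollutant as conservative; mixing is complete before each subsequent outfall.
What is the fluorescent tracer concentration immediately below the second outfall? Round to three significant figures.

After outfall 1: Q = 30000 + 1580 = 31580 L/s; C = (30000·0 + 1580·84.20)/31580 = 4.213 mg/L.
After outfall 2: Q = 31580 + 4900 = 36480 L/s; C = (31580·4.213 + 4900·77.00)/36480 = 13.99 mg/L.

14.0 mg/L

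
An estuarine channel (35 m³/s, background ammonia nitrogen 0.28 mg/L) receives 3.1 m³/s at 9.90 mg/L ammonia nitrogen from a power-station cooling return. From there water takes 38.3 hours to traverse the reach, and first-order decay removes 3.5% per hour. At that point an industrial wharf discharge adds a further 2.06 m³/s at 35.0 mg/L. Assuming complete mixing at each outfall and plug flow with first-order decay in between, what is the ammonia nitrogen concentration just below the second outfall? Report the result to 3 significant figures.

2.05 mg/L

After mixing, C = (35.00·0.2800 + 3.100·9.900) / 38.10 = 40.49/38.10 = 1.063 mg/L; combined flow 38.10 m³/s.
3.5%/h lost → k = −ln(1 − 0.035) = 0.03563 h⁻¹.
Decay over the reach: 1.063·exp(−kt) = 1.063·0.2555 = 0.2715 mg/L.
At the second outfall, C = (38.10·0.2715 + 2.060·35.00) / (38.10 + 2.060) = 2.053 mg/L.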